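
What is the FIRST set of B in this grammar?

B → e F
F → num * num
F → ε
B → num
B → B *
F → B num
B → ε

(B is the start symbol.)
{ '*', 'e', 'num', ε }

From B → e F:
  - e is a terminal: add 'e' and stop
From B → num:
  - num is a terminal: add 'num' and stop
From B → B *:
  - B is the symbol being defined: contributes nothing new
    B is nullable, so continue to the next symbol
  - '*' is a terminal: add '*' and stop
From B → ε:
  - ε-production, so ε ∈ FIRST(B)

Collecting: FIRST(B) = { '*', 'e', 'num', ε }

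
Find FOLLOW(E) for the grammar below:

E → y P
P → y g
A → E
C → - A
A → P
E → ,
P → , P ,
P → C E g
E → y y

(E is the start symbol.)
{ $, ',', 'g', 'y' }

E is the start symbol, so $ ∈ FOLLOW(E).
In A → E: E is at the end, add FOLLOW(A)
In P → C E g: E is followed by g, add FIRST(g) \ {ε} = { 'g' }

The FOLLOW sets referred to above (computed the same way, to a fixed point):
  FOLLOW(A) = { ',', 'y' }

Taking the union: FOLLOW(E) = { $, ',', 'g', 'y' }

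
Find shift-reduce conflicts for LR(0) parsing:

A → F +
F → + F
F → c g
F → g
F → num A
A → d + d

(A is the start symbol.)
No shift-reduce conflicts

A shift-reduce conflict occurs when an LR(0) state has both:
  - a complete (reduce) item [A → α .] (dot at the end), and
  - a shift item [B → β . c γ] (dot before a terminal).

Augment with A' → A and build the canonical LR(0) collection (I0 = CLOSURE({[A' → . A]}), then GOTO on every symbol after a dot until no new states appear). It has 14 states:
  I0: { [A → . F +], [A → . d + d], [A' → . A], [F → . + F], [F → . c g], [F → . g], [F → . num A] }  — shift
  I1: { [F → + . F], [F → . + F], [F → . c g], [F → . g], [F → . num A] }  — shift
  I2: { [A' → A .] }  — accept
  I3: { [A → F . +] }  — shift
  I4: { [F → c . g] }  — shift
  I5: { [A → d . + d] }  — shift
  I6: { [F → g .] }  — reduce
  I7: { [A → . F +], [A → . d + d], [F → . + F], [F → . c g], [F → . g], [F → . num A], [F → num . A] }  — shift
  I8: { [F → num A .] }  — reduce
  I9: { [A → d + . d] }  — shift
  I10: { [A → d + d .] }  — reduce
  I11: { [F → c g .] }  — reduce
  I12: { [A → F + .] }  — reduce
  I13: { [F → + F .] }  — reduce

No state contains both a complete item and a shift item.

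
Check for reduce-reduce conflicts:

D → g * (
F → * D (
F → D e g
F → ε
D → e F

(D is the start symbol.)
No reduce-reduce conflicts

Augment with D' → D and build the canonical LR(0) collection (I0 = CLOSURE({[D' → . D]}), then GOTO on every symbol after a dot until no new states appear). It has 13 states:
  I0: { [D → . e F], [D → . g * (], [D' → . D] }  — shift
  I1: { [D' → D .] }  — accept
  I2: { [D → . e F], [D → . g * (], [D → e . F], [F → . * D (], [F → . D e g], [F → .] }  — shift, reduce
  I3: { [D → g . * (] }  — shift
  I4: { [D → g * . (] }  — shift
  I5: { [D → g * ( .] }  — reduce
  I6: { [D → . e F], [D → . g * (], [F → * . D (] }  — shift
  I7: { [F → D . e g] }  — shift
  I8: { [D → e F .] }  — reduce
  I9: { [F → D e . g] }  — shift
  I10: { [F → D e g .] }  — reduce
  I11: { [F → * D . (] }  — shift
  I12: { [F → * D ( .] }  — reduce

No state contains more than one complete item.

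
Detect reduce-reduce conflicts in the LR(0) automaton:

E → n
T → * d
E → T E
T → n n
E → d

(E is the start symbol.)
Augment with E' → E and build the canonical LR(0) collection (I0 = CLOSURE({[E' → . E]}), then GOTO on every symbol after a dot until no new states appear). It has 9 states:
  I0: { [E → . T E], [E → . d], [E → . n], [E' → . E], [T → . * d], [T → . n n] }  — shift
  I1: { [T → * . d] }  — shift
  I2: { [E' → E .] }  — accept
  I3: { [E → . T E], [E → . d], [E → . n], [E → T . E], [T → . * d], [T → . n n] }  — shift
  I4: { [E → d .] }  — reduce
  I5: { [E → n .], [T → n . n] }  — shift, reduce
  I6: { [T → n n .] }  — reduce
  I7: { [E → T E .] }  — reduce
  I8: { [T → * d .] }  — reduce

No state contains more than one complete item.

Answer: No reduce-reduce conflicts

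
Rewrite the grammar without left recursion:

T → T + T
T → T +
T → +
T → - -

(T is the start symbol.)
T → + T'
T → - - T'
T' → + T T'
T' → + T'
T' → ε

T is directly left-recursive. The standard transformation for
  A → A α₁ | ... | A α_m | β₁ | ... | β_n
is
  A  → β₁ A' | ... | β_n A'
  A' → α₁ A' | ... | α_m A' | ε

T → + becomes T → + T'
T → - - becomes T → - - T'
T → T + T becomes T' → + T T'
T → T + becomes T' → + T'
Add T' → ε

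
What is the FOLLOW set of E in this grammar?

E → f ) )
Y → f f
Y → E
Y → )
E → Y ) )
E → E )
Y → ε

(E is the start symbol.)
{ $, ')' }

E is the start symbol, so $ ∈ FOLLOW(E).
In Y → E: E is at the end, add FOLLOW(Y)
In E → E ): E is followed by ')', add FIRST(')') \ {ε} = { ')' }

The FOLLOW sets referred to above (computed the same way, to a fixed point):
  FOLLOW(Y) = { ')' }

Taking the union: FOLLOW(E) = { $, ')' }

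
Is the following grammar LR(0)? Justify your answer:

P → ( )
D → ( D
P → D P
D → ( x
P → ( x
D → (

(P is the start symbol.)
A grammar is LR(0) if no state in the canonical LR(0) collection has:
  - both a shift item (dot before a terminal) and a complete item (shift-reduce conflict), or
  - two or more complete items (reduce-reduce conflict; the accept item [P' → P .] counts as a complete item here).

Augment with P' → P and build the canonical LR(0) collection (I0 = CLOSURE({[P' → . P]}), then GOTO on every symbol after a dot until no new states appear). It has 10 states:
  I0: { [D → . ( D], [D → . ( x], [D → . (], [P → . ( )], [P → . ( x], [P → . D P], [P' → . P] }  — shift
  I1: { [D → ( . D], [D → ( . x], [D → ( .], [D → . ( D], [D → . ( x], [D → . (], [P → ( . )], [P → ( . x] }  — shift, reduce
  I2: { [D → . ( D], [D → . ( x], [D → . (], [P → . ( )], [P → . ( x], [P → . D P], [P → D . P] }  — shift
  I3: { [P' → P .] }  — accept
  I4: { [P → D P .] }  — reduce
  I5: { [D → ( . D], [D → ( . x], [D → ( .], [D → . ( D], [D → . ( x], [D → . (] }  — shift, reduce
  I6: { [P → ( ) .] }  — reduce
  I7: { [D → ( D .] }  — reduce
  I8: { [D → ( x .], [P → ( x .] }  — 2 reduces
  I9: { [D → ( x .] }  — reduce

Conflict in state I1:
  Shift-reduce conflict between [D → ( .] and [D → . (]
So the grammar is NOT LR(0).

Answer: No. Shift-reduce conflict between [D → ( .] and [D → . (]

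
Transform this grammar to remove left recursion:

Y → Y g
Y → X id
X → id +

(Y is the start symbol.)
Y → X id Y'
Y' → g Y'
Y' → ε
X → id +

Y is directly left-recursive. The standard transformation for
  A → A α₁ | ... | A α_m | β₁ | ... | β_n
is
  A  → β₁ A' | ... | β_n A'
  A' → α₁ A' | ... | α_m A' | ε

Y → X id becomes Y → X id Y'
Y → Y g becomes Y' → g Y'
Add Y' → ε

Productions for other non-terminals are unchanged:
  X → id +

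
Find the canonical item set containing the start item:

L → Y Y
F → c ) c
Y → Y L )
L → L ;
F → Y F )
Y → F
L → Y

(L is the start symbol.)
First, augment the grammar with L' → L
I₀ = CLOSURE({ [L' → . L] }):
  [L' → . L] has the dot before L: add [L → . Y Y], [L → . L ;], [L → . Y]
  [L → . Y Y] has the dot before Y: add [Y → . Y L )], [Y → . F]
  [Y → . F] has the dot before F: add [F → . c ) c], [F → . Y F )]
No further items can be added.

I₀ = { [F → . Y F )], [F → . c ) c], [L → . L ;], [L → . Y Y], [L → . Y], [L' → . L], [Y → . F], [Y → . Y L )] }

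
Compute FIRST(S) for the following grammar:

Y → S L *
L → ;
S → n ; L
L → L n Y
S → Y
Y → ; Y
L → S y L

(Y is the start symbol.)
FIRST sets of the other non-terminals involved (by the same procedure, iterated to a fixed point):
  FIRST(Y) = { ';', 'n' }

From S → n ; L:
  - n is a terminal: add 'n' and stop
From S → Y:
  - Y is a non-terminal: add FIRST(Y) \ {ε} = { ';', 'n' }
    Y is not nullable, so stop

Collecting: FIRST(S) = { ';', 'n' }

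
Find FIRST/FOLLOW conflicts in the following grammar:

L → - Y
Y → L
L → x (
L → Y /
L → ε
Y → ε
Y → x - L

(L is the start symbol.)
Yes. L → Y '/' with FOLLOW(L) on { '/' }; Y → L with FOLLOW(Y) on { '/' }

Nullable non-terminals: L, Y.
FIRST sets used below: FIRST(Y) = { '-', '/', 'x', ε }, FIRST(L) = { '-', '/', 'x', ε }

L: nullable alternative(s) L → ε; FOLLOW(L) = { $, '/' }
  L → - Y: FIRST \ {ε} = { '-' } — disjoint from FOLLOW(L)
  L → x (: FIRST \ {ε} = { 'x' } — disjoint from FOLLOW(L)
  L → Y /: FIRST \ {ε} = { '-', '/', 'x' } — overlaps FOLLOW(L) on { '/' }: CONFLICT
  L → ε: FIRST \ {ε} = { } — this is the only nullable alternative, skip

Y: nullable alternative(s) Y → L, Y → ε; FOLLOW(Y) = { $, '/' }
  Y → L: FIRST \ {ε} = { '-', '/', 'x' } — overlaps FOLLOW(Y) on { '/' }: CONFLICT
  Y → ε: FIRST \ {ε} = { } — disjoint from FOLLOW(Y)
  Y → x - L: FIRST \ {ε} = { 'x' } — disjoint from FOLLOW(Y)

So the grammar has 2 FIRST/FOLLOW conflicts (marked CONFLICT above).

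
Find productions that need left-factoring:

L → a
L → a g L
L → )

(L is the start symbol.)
Yes, L has productions with common prefix 'a'

Left-factoring is needed when two productions for the same non-terminal
share a common prefix on the right-hand side.

Productions for L:
  L → a
  L → a g L
  L → )

Found common prefix 'a' in productions for L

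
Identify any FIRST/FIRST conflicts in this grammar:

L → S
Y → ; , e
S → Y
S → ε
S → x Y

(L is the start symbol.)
A FIRST/FIRST conflict occurs when two productions N → α and N → β for the same non-terminal have FIRST(α) ∩ FIRST(β) ≠ ∅ (with ε ∈ FIRST of a nullable right-hand side, so two nullable alternatives also conflict).

FIRST sets of the non-terminals at (or reachable through a nullable prefix from) the front of some alternative:
  FIRST(Y) = { ';' }

Productions for S:
  S → Y: FIRST = { ';' }
  S → ε: FIRST = { ε }
  S → x Y: FIRST = { 'x' }
L, Y have only one production, so no FIRST/FIRST conflict is possible there.

All alternatives of each non-terminal have pairwise disjoint FIRST sets.

Answer: No FIRST/FIRST conflicts.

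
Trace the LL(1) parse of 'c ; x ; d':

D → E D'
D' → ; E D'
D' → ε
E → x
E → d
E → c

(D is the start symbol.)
Stack is shown with the top on the left.

Stack     Input        Action
-----------------------------
D $       c ; x ; d $  output D → E D'
E D' $    c ; x ; d $  output E → c
c D' $    c ; x ; d $  match 'c'
D' $      ; x ; d $    output D' → ; E D'
; E D' $  ; x ; d $    match ';'
E D' $    x ; d $      output E → x
x D' $    x ; d $      match 'x'
D' $      ; d $        output D' → ; E D'
; E D' $  ; d $        match ';'
E D' $    d $          output E → d
d D' $    d $          match 'd'
D' $      $            output D' → ε
$         $            accept

The string is accepted.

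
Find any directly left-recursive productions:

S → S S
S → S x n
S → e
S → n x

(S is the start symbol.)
Yes, S is left-recursive

S → S S: LEFT RECURSIVE (starts with S)
S → S x n: LEFT RECURSIVE (starts with S)
S → e: starts with e
S → n x: starts with n

The grammar has direct left recursion on: S.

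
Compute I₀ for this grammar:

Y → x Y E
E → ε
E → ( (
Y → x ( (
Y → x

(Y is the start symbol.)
{ [Y → . x ( (], [Y → . x Y E], [Y → . x], [Y' → . Y] }

First, augment the grammar with Y' → Y
I₀ = CLOSURE({ [Y' → . Y] }):
  [Y' → . Y] has the dot before Y: add [Y → . x Y E], [Y → . x ( (], [Y → . x]
No further items can be added.

I₀ = { [Y → . x ( (], [Y → . x Y E], [Y → . x], [Y' → . Y] }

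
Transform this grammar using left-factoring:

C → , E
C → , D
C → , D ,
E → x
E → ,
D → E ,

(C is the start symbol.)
C → , C'
C' → E
C' → D C''
C'' → ε
C'' → ,
E → x
E → ,
D → E ,

Left-factoring transforms A → αβ₁ | αβ₂ into A → αA' and A' → β₁ | β₂
(α is the longest common prefix among the alternatives). Repeat until
no nonterminal has two alternatives with a common prefix.

Round 1: C has alternatives sharing prefix ','. Introduce C': C → , C'
  Add: C' → E
  Add: C' → D
  Add: C' → D ,

Round 2: C' has alternatives sharing prefix 'D'. Introduce C'': C' → D C''
  Add: C'' → ε
  Add: C'' → ,

No remaining common prefixes — done.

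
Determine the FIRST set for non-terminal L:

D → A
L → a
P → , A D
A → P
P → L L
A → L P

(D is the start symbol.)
From L → a:
  - a is a terminal: add 'a' and stop

Collecting: FIRST(L) = { 'a' }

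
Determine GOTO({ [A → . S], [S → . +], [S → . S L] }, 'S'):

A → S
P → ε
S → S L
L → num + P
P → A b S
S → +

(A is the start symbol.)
GOTO(I, 'S') = CLOSURE({ [A → αX.β] : [A → α.Xβ] ∈ I, X = 'S' })

Items with dot before 'S', with the dot advanced:
  [A → . S] → [A → S .]
  [S → . S L] → [S → S . L]
Closure of the advanced items:
  [S → S . L] has the dot before L: add [L → . num + P]

GOTO = { [A → S .], [L → . num + P], [S → S . L] }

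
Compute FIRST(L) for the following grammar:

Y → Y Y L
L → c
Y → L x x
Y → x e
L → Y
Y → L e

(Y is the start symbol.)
{ 'c', 'x' }

To compute FIRST(L), examine every production with L on the left-hand side, reading each right-hand side left to right until a non-nullable symbol is reached.

FIRST sets of the other non-terminals involved (by the same procedure, iterated to a fixed point):
  FIRST(Y) = { 'c', 'x' }

From L → c:
  - c is a terminal: add 'c' and stop
From L → Y:
  - Y is a non-terminal: add FIRST(Y) \ {ε} = { 'c', 'x' }
    Y is not nullable, so stop

Collecting: FIRST(L) = { 'c', 'x' }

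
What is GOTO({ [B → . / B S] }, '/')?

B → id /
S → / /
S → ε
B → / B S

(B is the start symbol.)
GOTO(I, '/') = CLOSURE({ [A → αX.β] : [A → α.Xβ] ∈ I, X = '/' })

Items with dot before '/', with the dot advanced:
  [B → . / B S] → [B → / . B S]
Closure of the advanced items:
  [B → / . B S] has the dot before B: add [B → . id /], [B → . / B S]

GOTO = { [B → . / B S], [B → . id /], [B → / . B S] }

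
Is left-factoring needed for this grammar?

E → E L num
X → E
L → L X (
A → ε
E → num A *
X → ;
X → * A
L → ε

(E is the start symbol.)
Left-factoring is needed when two productions for the same non-terminal
share a common prefix on the right-hand side.

Productions for E:
  E → E L num
  E → num A *
Productions for X:
  X → E
  X → ;
  X → * A
Productions for L:
  L → L X (
  L → ε

No common prefixes found.

Answer: No, left-factoring is not needed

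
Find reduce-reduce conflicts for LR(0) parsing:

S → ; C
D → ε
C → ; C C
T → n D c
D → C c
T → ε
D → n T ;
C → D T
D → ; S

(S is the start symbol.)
A reduce-reduce conflict occurs when an LR(0) state has two complete items [A → α .] and [B → β .] — both call for a reduction, and with no lookahead the parser cannot choose between them.

Augment with S' → S and build the canonical LR(0) collection (I0 = CLOSURE({[S' → . S]}), then GOTO on every symbol after a dot until no new states appear). It has 20 states:
  I0: { [S → . ; C], [S' → . S] }  — shift
  I1: { [C → . ; C C], [C → . D T], [D → . ; S], [D → . C c], [D → . n T ;], [D → .], [S → ; . C] }  — shift, reduce
  I2: { [S' → S .] }  — accept
  I3: { [C → . ; C C], [C → . D T], [C → ; . C C], [D → . ; S], [D → . C c], [D → . n T ;], [D → .], [D → ; . S], [S → . ; C] }  — shift, reduce
  I4: { [D → C . c], [S → ; C .] }  — shift, reduce
  I5: { [C → D . T], [T → . n D c], [T → .] }  — shift, reduce
  I6: { [D → n . T ;], [T → . n D c], [T → .] }  — shift, reduce
  I7: { [D → n T . ;] }  — shift
  I8: { [C → . ; C C], [C → . D T], [D → . ; S], [D → . C c], [D → . n T ;], [D → .], [T → n . D c] }  — shift, reduce
  I9: { [D → C . c] }  — shift
  I10: { [C → D . T], [T → . n D c], [T → .], [T → n D . c] }  — shift, reduce
  I11: { [C → D T .] }  — reduce
  I12: { [T → n D c .] }  — reduce
  I13: { [D → C c .] }  — reduce
  I14: { [D → n T ; .] }  — reduce
  I15: { [C → . ; C C], [C → . D T], [C → ; . C C], [D → . ; S], [D → . C c], [D → . n T ;], [D → .], [D → ; . S], [S → . ; C], [S → ; . C] }  — shift, reduce
  I16: { [C → . ; C C], [C → . D T], [C → ; C . C], [D → . ; S], [D → . C c], [D → . n T ;], [D → .], [D → C . c] }  — shift, reduce
  I17: { [D → ; S .] }  — reduce
  I18: { [C → ; C C .], [D → C . c] }  — shift, reduce
  I19: { [C → . ; C C], [C → . D T], [C → ; C . C], [D → . ; S], [D → . C c], [D → . n T ;], [D → .], [D → C . c], [S → ; C .] }  — shift, 2 reduces

I19 contains complete items [D → .], [S → ; C .] — reduce-reduce conflict.

Answer: Yes — I19: [D → .] vs [S → ; C .]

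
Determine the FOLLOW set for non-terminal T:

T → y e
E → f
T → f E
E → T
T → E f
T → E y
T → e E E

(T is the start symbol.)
To compute FOLLOW(T), find every occurrence of T on a right-hand side N → α T β: add FIRST(β) \ {ε}, and if β is empty or nullable also add FOLLOW(N). Iterate to a fixed point.

T is the start symbol, so $ ∈ FOLLOW(T).
In E → T: T is at the end, add FOLLOW(E)

The FOLLOW sets referred to above (computed the same way, to a fixed point):
  FOLLOW(E) = { $, 'e', 'f', 'y' }

Taking the union: FOLLOW(T) = { $, 'e', 'f', 'y' }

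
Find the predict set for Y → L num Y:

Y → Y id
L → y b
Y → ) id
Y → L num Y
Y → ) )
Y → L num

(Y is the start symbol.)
PREDICT(Y → L num Y) = (FIRST(RHS) \ {ε}) ∪ (FOLLOW(Y) if ε ∈ FIRST(RHS), i.e. RHS ⇒* ε)
FIRST(L) = { 'y' }
FIRST(L num Y) = { 'y' }
ε ∉ FIRST(L num Y), so FOLLOW(Y) is not added.
PREDICT(Y → L num Y) = { 'y' }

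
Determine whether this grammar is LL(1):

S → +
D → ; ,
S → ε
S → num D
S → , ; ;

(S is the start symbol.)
A grammar is LL(1) if for each non-terminal N with multiple productions, the predict sets of those productions are pairwise disjoint, where PREDICT(N → α) = (FIRST(α) \ {ε}) ∪ (FOLLOW(N) if α ⇒* ε).

Relevant sets:
  FOLLOW(S) = { $ }

For S:
  PREDICT(S → '+') = { '+' }
  PREDICT(S → ε) = { $ }
  PREDICT(S → num D) = { 'num' }
  PREDICT(S → ',' ';' ';') = { ',' }
D has a single production, so nothing to check there.

All predict sets are disjoint. The grammar IS LL(1).

Answer: Yes, the grammar is LL(1).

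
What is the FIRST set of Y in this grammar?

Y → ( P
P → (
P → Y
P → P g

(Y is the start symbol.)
{ '(' }

To compute FIRST(Y), examine every production with Y on the left-hand side, reading each right-hand side left to right until a non-nullable symbol is reached.

From Y → ( P:
  - '(' is a terminal: add '(' and stop

Collecting: FIRST(Y) = { '(' }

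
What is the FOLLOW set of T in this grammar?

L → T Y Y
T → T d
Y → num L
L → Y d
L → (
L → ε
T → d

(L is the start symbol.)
{ 'd', 'num' }

To compute FOLLOW(T), find every occurrence of T on a right-hand side N → α T β: add FIRST(β) \ {ε}, and if β is empty or nullable also add FOLLOW(N). Iterate to a fixed point.

In L → T Y Y: T is followed by Y Y, add FIRST(Y Y) \ {ε} = { 'num' }
In T → T d: T is followed by d, add FIRST(d) \ {ε} = { 'd' }

Taking the union: FOLLOW(T) = { 'd', 'num' }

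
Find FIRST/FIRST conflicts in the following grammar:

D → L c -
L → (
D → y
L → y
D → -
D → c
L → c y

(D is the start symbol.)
A FIRST/FIRST conflict occurs when two productions N → α and N → β for the same non-terminal have FIRST(α) ∩ FIRST(β) ≠ ∅ (with ε ∈ FIRST of a nullable right-hand side, so two nullable alternatives also conflict).

FIRST sets of the non-terminals at (or reachable through a nullable prefix from) the front of some alternative:
  FIRST(L) = { '(', 'c', 'y' }

Productions for D:
  D → L c -: FIRST = { '(', 'c', 'y' }
  D → y: FIRST = { 'y' }
  D → -: FIRST = { '-' }
  D → c: FIRST = { 'c' }
Productions for L:
  L → (: FIRST = { '(' }
  L → y: FIRST = { 'y' }
  L → c y: FIRST = { 'c' }

Conflict for D: D → L c - and D → y
  Overlap: { 'y' }
Conflict for D: D → L c - and D → c
  Overlap: { 'c' }

Answer: Yes. D → L c '-' / D → y on { 'y' }; D → L c '-' / D → c on { 'c' }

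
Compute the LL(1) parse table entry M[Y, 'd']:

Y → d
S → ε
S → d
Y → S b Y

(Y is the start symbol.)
Y → d, Y → S b Y

To find M[Y, 'd'], we find productions for Y where 'd' is in the predict set (PREDICT(N → α) = (FIRST(α) \ {ε}) ∪ (FOLLOW(N) if α ⇒* ε)).

Relevant sets:
  FIRST(S) = { 'd', ε }

Y → d: PREDICT = { 'd' }
  'd' is in predict set, so this production goes in M[Y, 'd']
Y → S b Y: PREDICT = { 'b', 'd' }
  'd' is in predict set, so this production goes in M[Y, 'd']

M[Y, 'd'] = Y → d, Y → S b Y  (a multiply-defined cell — the grammar is not LL(1))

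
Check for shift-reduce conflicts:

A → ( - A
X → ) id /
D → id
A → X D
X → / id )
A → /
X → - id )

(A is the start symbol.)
Augment with A' → A and build the canonical LR(0) collection (I0 = CLOSURE({[A' → . A]}), then GOTO on every symbol after a dot until no new states appear). It has 17 states:
  I0: { [A → . ( - A], [A → . /], [A → . X D], [A' → . A], [X → . ) id /], [X → . - id )], [X → . / id )] }  — shift
  I1: { [A → ( . - A] }  — shift
  I2: { [X → ) . id /] }  — shift
  I3: { [X → - . id )] }  — shift
  I4: { [A → / .], [X → / . id )] }  — shift, reduce
  I5: { [A' → A .] }  — accept
  I6: { [A → X . D], [D → . id] }  — shift
  I7: { [A → X D .] }  — reduce
  I8: { [D → id .] }  — reduce
  I9: { [X → / id . )] }  — shift
  I10: { [X → / id ) .] }  — reduce
  I11: { [X → - id . )] }  — shift
  I12: { [X → - id ) .] }  — reduce
  I13: { [X → ) id . /] }  — shift
  I14: { [X → ) id / .] }  — reduce
  I15: { [A → ( - . A], [A → . ( - A], [A → . /], [A → . X D], [X → . ) id /], [X → . - id )], [X → . / id )] }  — shift
  I16: { [A → ( - A .] }  — reduce

I4 contains reduce item [A → / .] and shift item [X → / . id )] — shift-reduce conflict.

Answer: Yes — I4: [A → / .] vs [X → / . id )]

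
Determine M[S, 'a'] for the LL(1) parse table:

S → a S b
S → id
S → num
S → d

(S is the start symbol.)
To find M[S, 'a'], we find productions for S where 'a' is in the predict set (PREDICT(N → α) = (FIRST(α) \ {ε}) ∪ (FOLLOW(N) if α ⇒* ε)).

S → a S b: PREDICT = { 'a' }
  'a' is in predict set, so this production goes in M[S, 'a']
S → id: PREDICT = { 'id' }
S → num: PREDICT = { 'num' }
S → d: PREDICT = { 'd' }

M[S, 'a'] = S → a S b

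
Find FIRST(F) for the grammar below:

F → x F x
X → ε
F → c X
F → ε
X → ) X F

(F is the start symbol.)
{ 'c', 'x', ε }

To compute FIRST(F), examine every production with F on the left-hand side, reading each right-hand side left to right until a non-nullable symbol is reached.

From F → x F x:
  - x is a terminal: add 'x' and stop
From F → c X:
  - c is a terminal: add 'c' and stop
From F → ε:
  - ε-production, so ε ∈ FIRST(F)

Collecting: FIRST(F) = { 'c', 'x', ε }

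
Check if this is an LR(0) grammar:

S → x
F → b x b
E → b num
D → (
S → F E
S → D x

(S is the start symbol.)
A grammar is LR(0) if no state in the canonical LR(0) collection has:
  - both a shift item (dot before a terminal) and a complete item (shift-reduce conflict), or
  - two or more complete items (reduce-reduce conflict; the accept item [S' → S .] counts as a complete item here).

Augment with S' → S and build the canonical LR(0) collection (I0 = CLOSURE({[S' → . S]}), then GOTO on every symbol after a dot until no new states appear). It has 13 states:
  I0: { [D → . (], [F → . b x b], [S → . D x], [S → . F E], [S → . x], [S' → . S] }  — shift
  I1: { [D → ( .] }  — reduce
  I2: { [S → D . x] }  — shift
  I3: { [E → . b num], [S → F . E] }  — shift
  I4: { [S' → S .] }  — accept
  I5: { [F → b . x b] }  — shift
  I6: { [S → x .] }  — reduce
  I7: { [F → b x . b] }  — shift
  I8: { [F → b x b .] }  — reduce
  I9: { [S → F E .] }  — reduce
  I10: { [E → b . num] }  — shift
  I11: { [E → b num .] }  — reduce
  I12: { [S → D x .] }  — reduce

Every state is either a pure shift/goto state or contains exactly one complete item and nothing to shift — no conflicts. The grammar is LR(0).

Answer: Yes, the grammar is LR(0)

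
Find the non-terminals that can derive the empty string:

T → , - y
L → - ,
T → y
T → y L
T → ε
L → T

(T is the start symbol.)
{ 'L', 'T' }

A non-terminal is nullable if it can derive ε (the empty string): either it has an ε-production, or it has a production whose right-hand side consists entirely of nullable non-terminals.

ε-productions: T → ε
So T is immediately nullable.
L → T: every symbol on the right is nullable, so L is nullable too.
Every non-terminal is now nullable.
Nullable = { 'L', 'T' }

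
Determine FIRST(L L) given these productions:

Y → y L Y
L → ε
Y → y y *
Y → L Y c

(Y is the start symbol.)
FIRST sets of the non-terminals involved (from the grammar, by fixed-point iteration):
  FIRST(L) = { ε }

To compute FIRST(L L), process the symbols left to right:
Symbol L is a non-terminal. Add FIRST(L) \ {ε} = { }
L is nullable (ε ∈ FIRST(L)), continue to the next symbol.
Symbol L is a non-terminal. Add FIRST(L) \ {ε} = { }
L is nullable (ε ∈ FIRST(L)), continue to the next symbol.
All symbols are nullable, so ε is in the result.
FIRST(L L) = { ε }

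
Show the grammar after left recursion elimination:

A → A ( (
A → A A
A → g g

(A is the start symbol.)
A is directly left-recursive. The standard transformation for
  A → A α₁ | ... | A α_m | β₁ | ... | β_n
is
  A  → β₁ A' | ... | β_n A'
  A' → α₁ A' | ... | α_m A' | ε

A → g g becomes A → g g A'
A → A ( ( becomes A' → ( ( A'
A → A A becomes A' → A A'
Add A' → ε

Resulting grammar:
A → g g A'
A' → ( ( A'
A' → A A'
A' → ε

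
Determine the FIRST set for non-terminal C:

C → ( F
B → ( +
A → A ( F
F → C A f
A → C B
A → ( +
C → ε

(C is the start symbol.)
{ '(', ε }

To compute FIRST(C), examine every production with C on the left-hand side, reading each right-hand side left to right until a non-nullable symbol is reached.

From C → ( F:
  - '(' is a terminal: add '(' and stop
From C → ε:
  - ε-production, so ε ∈ FIRST(C)

Collecting: FIRST(C) = { '(', ε }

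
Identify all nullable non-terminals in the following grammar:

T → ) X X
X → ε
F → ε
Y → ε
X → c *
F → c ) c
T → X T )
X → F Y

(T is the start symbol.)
A non-terminal is nullable if it can derive ε (the empty string): either it has an ε-production, or it has a production whose right-hand side consists entirely of nullable non-terminals.

ε-productions: X → ε, F → ε, Y → ε
So X, F, Y are immediately nullable.
No further non-terminal can be added: every production for the remaining non-terminals contains a terminal or a non-nullable non-terminal.
Nullable = { 'F', 'X', 'Y' }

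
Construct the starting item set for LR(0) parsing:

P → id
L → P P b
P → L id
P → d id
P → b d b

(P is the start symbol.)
{ [L → . P P b], [P → . L id], [P → . b d b], [P → . d id], [P → . id], [P' → . P] }

First, augment the grammar with P' → P
I₀ = CLOSURE({ [P' → . P] }):
  [P' → . P] has the dot before P: add [P → . id], [P → . L id], [P → . d id], [P → . b d b]
  [P → . L id] has the dot before L: add [L → . P P b]
No further items can be added.

I₀ = { [L → . P P b], [P → . L id], [P → . b d b], [P → . d id], [P → . id], [P' → . P] }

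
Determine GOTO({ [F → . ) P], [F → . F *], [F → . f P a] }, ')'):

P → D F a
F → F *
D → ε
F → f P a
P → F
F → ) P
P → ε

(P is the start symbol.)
GOTO(I, ')') = CLOSURE({ [A → αX.β] : [A → α.Xβ] ∈ I, X = ')' })

Items with dot before ')', with the dot advanced:
  [F → . ) P] → [F → ) . P]
Closure of the advanced items:
  [F → ) . P] has the dot before P: add [P → . D F a], [P → . F], [P → .]
  [P → . D F a] has the dot before D: add [D → .]
  [P → . F] has the dot before F: add [F → . F *], [F → . f P a], [F → . ) P]

GOTO = { [D → .], [F → ) . P], [F → . ) P], [F → . F *], [F → . f P a], [P → . D F a], [P → . F], [P → .] }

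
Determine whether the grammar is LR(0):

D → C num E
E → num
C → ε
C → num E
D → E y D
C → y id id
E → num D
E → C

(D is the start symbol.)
Augment with D' → D and build the canonical LR(0) collection (I0 = CLOSURE({[D' → . D]}), then GOTO on every symbol after a dot until no new states appear). It has 15 states:
  I0: { [C → . num E], [C → . y id id], [C → .], [D → . C num E], [D → . E y D], [D' → . D], [E → . C], [E → . num D], [E → . num] }  — shift, reduce
  I1: { [D → C . num E], [E → C .] }  — shift, reduce
  I2: { [D' → D .] }  — accept
  I3: { [D → E . y D] }  — shift
  I4: { [C → . num E], [C → . y id id], [C → .], [C → num . E], [D → . C num E], [D → . E y D], [E → . C], [E → . num D], [E → . num], [E → num . D], [E → num .] }  — shift, 2 reduces
  I5: { [C → y . id id] }  — shift
  I6: { [C → y id . id] }  — shift
  I7: { [C → y id id .] }  — reduce
  I8: { [E → num D .] }  — reduce
  I9: { [C → num E .], [D → E . y D] }  — shift, reduce
  I10: { [C → . num E], [C → . y id id], [C → .], [D → . C num E], [D → . E y D], [D → E y . D], [E → . C], [E → . num D], [E → . num] }  — shift, reduce
  I11: { [D → E y D .] }  — reduce
  I12: { [C → . num E], [C → . y id id], [C → .], [D → C num . E], [E → . C], [E → . num D], [E → . num] }  — shift, reduce
  I13: { [E → C .] }  — reduce
  I14: { [D → C num E .] }  — reduce

Conflict in state I0:
  Shift-reduce conflict between [C → .] and [C → . num E]
So the grammar is NOT LR(0).

Answer: No. Shift-reduce conflict between [C → .] and [C → . num E]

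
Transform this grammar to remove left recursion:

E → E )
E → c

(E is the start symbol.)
E → c E'
E' → ) E'
E' → ε

E is directly left-recursive. The standard transformation for
  A → A α₁ | ... | A α_m | β₁ | ... | β_n
is
  A  → β₁ A' | ... | β_n A'
  A' → α₁ A' | ... | α_m A' | ε

E → c becomes E → c E'
E → E ) becomes E' → ) E'
Add E' → ε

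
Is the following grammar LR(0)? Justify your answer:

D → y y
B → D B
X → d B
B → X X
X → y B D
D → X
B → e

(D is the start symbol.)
No. Shift-reduce conflict between [D → X .] and [X → . d B]

Augment with D' → D and build the canonical LR(0) collection (I0 = CLOSURE({[D' → . D]}), then GOTO on every symbol after a dot until no new states appear). It has 15 states:
  I0: { [D → . X], [D → . y y], [D' → . D], [X → . d B], [X → . y B D] }  — shift
  I1: { [D' → D .] }  — accept
  I2: { [D → X .] }  — reduce
  I3: { [B → . D B], [B → . X X], [B → . e], [D → . X], [D → . y y], [X → . d B], [X → . y B D], [X → d . B] }  — shift
  I4: { [B → . D B], [B → . X X], [B → . e], [D → . X], [D → . y y], [D → y . y], [X → . d B], [X → . y B D], [X → y . B D] }  — shift
  I5: { [D → . X], [D → . y y], [X → . d B], [X → . y B D], [X → y B . D] }  — shift
  I6: { [B → . D B], [B → . X X], [B → . e], [B → D . B], [D → . X], [D → . y y], [X → . d B], [X → . y B D] }  — shift
  I7: { [B → X . X], [D → X .], [X → . d B], [X → . y B D] }  — shift, reduce
  I8: { [B → e .] }  — reduce
  I9: { [B → . D B], [B → . X X], [B → . e], [D → . X], [D → . y y], [D → y . y], [D → y y .], [X → . d B], [X → . y B D], [X → y . B D] }  — shift, reduce
  I10: { [B → X X .] }  — reduce
  I11: { [B → . D B], [B → . X X], [B → . e], [D → . X], [D → . y y], [X → . d B], [X → . y B D], [X → y . B D] }  — shift
  I12: { [B → D B .] }  — reduce
  I13: { [X → y B D .] }  — reduce
  I14: { [X → d B .] }  — reduce

Conflict in state I7:
  Shift-reduce conflict between [D → X .] and [X → . d B]
So the grammar is NOT LR(0).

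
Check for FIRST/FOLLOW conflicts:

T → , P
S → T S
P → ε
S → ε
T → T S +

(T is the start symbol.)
Nullable non-terminals: P, S.
FIRST sets used below: FIRST(T) = { ',' }
P has a nullable alternative but only one production, so nothing to check.

S: nullable alternative(s) S → ε; FOLLOW(S) = { '+' }
  S → T S: FIRST \ {ε} = { ',' } — disjoint from FOLLOW(S)
  S → ε: FIRST \ {ε} = { } — this is the only nullable alternative, skip

T has no nullable alternative, so no FIRST/FOLLOW check is needed there.

No FIRST/FOLLOW conflicts found.

Answer: No FIRST/FOLLOW conflicts.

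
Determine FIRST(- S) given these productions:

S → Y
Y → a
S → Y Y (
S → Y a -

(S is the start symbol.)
To compute FIRST(- S), process the symbols left to right:
Symbol - is a terminal. Add '-' and stop.
FIRST(- S) = { '-' }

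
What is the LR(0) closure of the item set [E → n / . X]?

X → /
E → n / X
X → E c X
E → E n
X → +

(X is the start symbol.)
{ [E → . E n], [E → . n / X], [E → n / . X], [X → . +], [X → . /], [X → . E c X] }

To compute CLOSURE, for each item [A → α.Bβ] where B is a non-terminal, add [B → .γ] for all productions B → γ; repeat for the newly added items until nothing changes.

Start with: [E → n / . X]
  [E → n / . X] has the dot before X: add [X → . /], [X → . E c X], [X → . +]
  [X → . E c X] has the dot before E: add [E → . n / X], [E → . E n]
No further items can be added.

CLOSURE = { [E → . E n], [E → . n / X], [E → n / . X], [X → . +], [X → . /], [X → . E c X] }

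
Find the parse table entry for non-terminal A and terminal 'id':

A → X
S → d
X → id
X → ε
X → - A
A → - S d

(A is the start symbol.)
To find M[A, 'id'], we find productions for A where 'id' is in the predict set (PREDICT(N → α) = (FIRST(α) \ {ε}) ∪ (FOLLOW(N) if α ⇒* ε)).

Relevant sets:
  FIRST(X) = { '-', 'id', ε }
  FOLLOW(A) = { $ }

A → X: PREDICT = { $, '-', 'id' }
  'id' is in predict set, so this production goes in M[A, 'id']
A → - S d: PREDICT = { '-' }

M[A, 'id'] = A → X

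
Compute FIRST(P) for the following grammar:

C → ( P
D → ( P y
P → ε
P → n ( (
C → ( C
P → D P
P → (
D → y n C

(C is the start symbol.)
{ '(', 'n', 'y', ε }

To compute FIRST(P), examine every production with P on the left-hand side, reading each right-hand side left to right until a non-nullable symbol is reached.

FIRST sets of the other non-terminals involved (by the same procedure, iterated to a fixed point):
  FIRST(D) = { '(', 'y' }

From P → ε:
  - ε-production, so ε ∈ FIRST(P)
From P → n ( (:
  - n is a terminal: add 'n' and stop
From P → D P:
  - D is a non-terminal: add FIRST(D) \ {ε} = { '(', 'y' }
    D is not nullable, so stop
From P → (:
  - '(' is a terminal: add '(' and stop

Collecting: FIRST(P) = { '(', 'n', 'y', ε }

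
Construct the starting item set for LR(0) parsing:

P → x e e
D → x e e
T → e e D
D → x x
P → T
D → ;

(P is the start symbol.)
First, augment the grammar with P' → P
I₀ = CLOSURE({ [P' → . P] }):
  [P' → . P] has the dot before P: add [P → . x e e], [P → . T]
  [P → . T] has the dot before T: add [T → . e e D]
No further items can be added.

I₀ = { [P → . T], [P → . x e e], [P' → . P], [T → . e e D] }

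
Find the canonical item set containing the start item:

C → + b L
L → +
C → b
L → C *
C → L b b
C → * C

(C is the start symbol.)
First, augment the grammar with C' → C
I₀ = CLOSURE({ [C' → . C] }):
  [C' → . C] has the dot before C: add [C → . + b L], [C → . b], [C → . L b b], [C → . * C]
  [C → . L b b] has the dot before L: add [L → . +], [L → . C *]
No further items can be added.

I₀ = { [C → . * C], [C → . + b L], [C → . L b b], [C → . b], [C' → . C], [L → . +], [L → . C *] }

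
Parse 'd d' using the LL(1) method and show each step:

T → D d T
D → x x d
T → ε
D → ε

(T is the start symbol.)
Stack is shown with the top on the left.

Stack    Input  Action
----------------------
T $      d d $  output T → D d T
D d T $  d d $  output D → ε
d T $    d d $  match 'd'
T $      d $    output T → D d T
D d T $  d $    output D → ε
d T $    d $    match 'd'
T $      $      output T → ε
$        $      accept

The string is accepted.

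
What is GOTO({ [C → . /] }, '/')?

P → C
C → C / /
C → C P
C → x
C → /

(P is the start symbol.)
GOTO(I, '/') = CLOSURE({ [A → αX.β] : [A → α.Xβ] ∈ I, X = '/' })

Items with dot before '/', with the dot advanced:
  [C → . /] → [C → / .]
Closure adds nothing (no advanced item has the dot before a non-terminal).

GOTO = { [C → / .] }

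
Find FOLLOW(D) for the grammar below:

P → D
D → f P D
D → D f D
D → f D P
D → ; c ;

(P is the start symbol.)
{ $, ';', 'f' }

To compute FOLLOW(D), find every occurrence of D on a right-hand side N → α D β: add FIRST(β) \ {ε}, and if β is empty or nullable also add FOLLOW(N). Iterate to a fixed point.

In P → D: D is at the end, add FOLLOW(P)
In D → f P D: D is at the end; this adds FOLLOW(D) to itself — nothing new
In D → D f D: D is followed by f D, add FIRST(f D) \ {ε} = { 'f' }
In D → D f D: D is at the end; this adds FOLLOW(D) to itself — nothing new
In D → f D P: D is followed by P, add FIRST(P) \ {ε} = { ';', 'f' }

The FOLLOW sets referred to above (computed the same way, to a fixed point):
  FOLLOW(P) = { $, ';', 'f' }

Taking the union: FOLLOW(D) = { $, ';', 'f' }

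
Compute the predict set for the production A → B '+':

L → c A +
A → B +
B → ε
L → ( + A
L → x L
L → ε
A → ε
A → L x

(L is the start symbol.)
{ '+' }

PREDICT(A → B '+') = (FIRST(RHS) \ {ε}) ∪ (FOLLOW(A) if ε ∈ FIRST(RHS), i.e. RHS ⇒* ε)
FIRST(B) = { ε }
FIRST(B '+') = { '+' }
ε ∉ FIRST(B '+'), so FOLLOW(A) is not added.
PREDICT(A → B '+') = { '+' }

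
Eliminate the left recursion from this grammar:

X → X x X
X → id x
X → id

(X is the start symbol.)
X is directly left-recursive. The standard transformation for
  A → A α₁ | ... | A α_m | β₁ | ... | β_n
is
  A  → β₁ A' | ... | β_n A'
  A' → α₁ A' | ... | α_m A' | ε

X → id x becomes X → id x X'
X → id becomes X → id X'
X → X x X becomes X' → x X X'
Add X' → ε

Resulting grammar:
X → id x X'
X → id X'
X' → x X X'
X' → ε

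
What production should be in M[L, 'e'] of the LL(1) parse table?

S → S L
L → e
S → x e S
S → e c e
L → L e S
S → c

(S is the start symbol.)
To find M[L, 'e'], we find productions for L where 'e' is in the predict set (PREDICT(N → α) = (FIRST(α) \ {ε}) ∪ (FOLLOW(N) if α ⇒* ε)).

Relevant sets:
  FIRST(L) = { 'e' }

L → e: PREDICT = { 'e' }
  'e' is in predict set, so this production goes in M[L, 'e']
L → L e S: PREDICT = { 'e' }
  'e' is in predict set, so this production goes in M[L, 'e']

M[L, 'e'] = L → e, L → L e S  (a multiply-defined cell — the grammar is not LL(1))

Answer: L → e, L → L e S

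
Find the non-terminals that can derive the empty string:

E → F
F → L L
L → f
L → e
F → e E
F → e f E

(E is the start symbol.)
None

There are no ε-productions, so no non-terminal can derive ε.
No non-terminals are nullable.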